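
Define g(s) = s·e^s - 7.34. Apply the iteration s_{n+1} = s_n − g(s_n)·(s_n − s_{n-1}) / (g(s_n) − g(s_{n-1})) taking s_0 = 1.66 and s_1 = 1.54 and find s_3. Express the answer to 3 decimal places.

1.553

g(1.66) = 1.39046, g(1.54) = -0.15653
s_2 = 1.54000 − (-0.15653)·(1.54000 − 1.66000) / (-0.15653 − 1.39046) = 1.54000 − (0.01878)/(-1.54699) = 1.55214
g(1.55214) = -0.01145
s_3 = 1.55214 − (-0.01145)·(1.55214 − 1.54000) / (-0.01145 − (-0.15653)) = 1.55214 − (-0.00014)/(0.14508) = 1.55310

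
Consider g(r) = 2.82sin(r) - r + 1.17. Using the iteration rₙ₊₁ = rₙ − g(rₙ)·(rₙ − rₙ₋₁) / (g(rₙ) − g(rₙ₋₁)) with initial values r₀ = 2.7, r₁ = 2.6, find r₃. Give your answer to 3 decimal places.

g(2.7) = -0.32479, g(2.6) = 0.02371
r₂ = 2.60000 − 0.02371·(2.60000 − 2.70000) / (0.02371 − (-0.32479)) = 2.60000 − (-0.00237)/(0.34850) = 2.60680
g(2.60680) = 0.00043
r₃ = 2.60680 − 0.00043·(2.60680 − 2.60000) / (0.00043 − 0.02371) = 2.60680 − (0.00000)/(-0.02328) = 2.60693

2.607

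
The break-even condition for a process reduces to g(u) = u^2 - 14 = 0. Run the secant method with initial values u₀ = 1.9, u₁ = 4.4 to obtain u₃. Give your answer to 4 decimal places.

3.7257

g(1.9) = -10.390000, g(4.4) = 5.360000
u₂ = 4.400000 − 5.360000·(4.400000 − 1.900000) / (5.360000 − (-10.390000)) = 4.400000 − (13.400000)/(15.750000) = 3.549206
g(3.549206) = -1.403134
u₃ = 3.549206 − (-1.403134)·(3.549206 − 4.400000) / (-1.403134 − 5.360000) = 3.549206 − (1.193778)/(-6.763134) = 3.725719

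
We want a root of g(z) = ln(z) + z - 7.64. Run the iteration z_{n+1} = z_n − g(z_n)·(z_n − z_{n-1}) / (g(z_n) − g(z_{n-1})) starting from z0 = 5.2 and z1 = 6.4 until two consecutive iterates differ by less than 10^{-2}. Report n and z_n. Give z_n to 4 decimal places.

g(5.2) = -0.791341, g(6.4) = 0.616298
z2 = 6.400000 − 0.616298·(1.200000)/(1.407639) = 5.874611;  |Δ| = 0.525389
g(5.874611) = 0.005251
z3 = 5.874611 − 0.005251·(-0.525389)/(-0.611047) = 5.870096;  |Δ| = 0.004515
|z3 − z2| = 0.004515 < 10^{-2}

n = 3, z_n = 5.8701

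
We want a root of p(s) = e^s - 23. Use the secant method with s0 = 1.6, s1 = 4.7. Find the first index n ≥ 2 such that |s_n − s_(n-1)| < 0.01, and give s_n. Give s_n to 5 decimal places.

p(1.6) = -18.0469676, p(4.7) = 86.9471725
s2 = 4.7000000 − 86.9471725·(3.1000000)/(104.9941400) = 2.1328450;  |Δ| = 2.5671550
p(2.1328450) = -14.5611591
s3 = 2.1328450 − (-14.5611591)·(-2.5671550)/(-101.5083315) = 2.5010980;  |Δ| = 0.3682531
p(2.5010980) = -10.8041221
s4 = 2.5010980 − (-10.8041221)·(0.3682531)/(3.7570370) = 3.5600844;  |Δ| = 1.0589864
p(3.5600844) = 12.1661641
s5 = 3.5600844 − 12.1661641·(1.0589864)/(22.9702862) = 2.9991945;  |Δ| = 0.5608899
p(2.9991945) = -2.9306362
s6 = 2.9991945 − (-2.9306362)·(-0.5608899)/(-15.0968003) = 3.1080761;  |Δ| = 0.1088816
p(3.1080761) = -0.6220501
s7 = 3.1080761 − (-0.6220501)·(0.1088816)/(2.3085862) = 3.1374143;  |Δ| = 0.0293382
p(3.1374143) = 0.0442049
s8 = 3.1374143 − 0.0442049·(0.0293382)/(0.6662550) = 3.1354678;  |Δ| = 0.0019465
|s8 − s7| = 0.0019465 < 0.01

n = 8, s_n = 3.13547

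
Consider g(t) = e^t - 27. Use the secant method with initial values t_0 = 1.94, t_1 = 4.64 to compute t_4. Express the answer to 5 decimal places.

g(1.94) = -20.0412490, g(4.64) = 76.5443476
t_2 = 4.6400000 − 76.5443476·(4.6400000 − 1.9400000) / (76.5443476 − (-20.0412490)) = 4.6400000 − (206.6697385)/(96.5855966) = 2.5002427
g(2.5002427) = -14.8145494
t_3 = 2.5002427 − (-14.8145494)·(2.5002427 − 4.6400000) / (-14.8145494 − 76.5443476) = 2.5002427 − (31.6995406)/(-91.3588970) = 2.8472208
g(2.8472208) = -9.7601974
t_4 = 2.8472208 − (-9.7601974)·(2.8472208 − 2.5002427) / (-9.7601974 − (-14.8145494)) = 2.8472208 − (-3.3865752)/(5.0543520) = 3.5172523

3.51725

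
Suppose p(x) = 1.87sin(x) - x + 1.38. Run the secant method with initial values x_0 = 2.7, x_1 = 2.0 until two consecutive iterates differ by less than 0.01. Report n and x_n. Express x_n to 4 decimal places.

n = 4, x_n = 2.4996

p(2.7) = -0.520800, p(2.0) = 1.080386
x_2 = 2.000000 − 1.080386·(-0.700000)/(1.601186) = 2.472319;  |Δ| = 0.472319
p(2.472319) = 0.067860
x_3 = 2.472319 − 0.067860·(0.472319)/(-1.012526) = 2.503974;  |Δ| = 0.031655
p(2.503974) = -0.010793
x_4 = 2.503974 − (-0.010793)·(0.031655)/(-0.078654) = 2.499630;  |Δ| = 0.004344
|x_4 − x_3| = 0.004344 < 0.01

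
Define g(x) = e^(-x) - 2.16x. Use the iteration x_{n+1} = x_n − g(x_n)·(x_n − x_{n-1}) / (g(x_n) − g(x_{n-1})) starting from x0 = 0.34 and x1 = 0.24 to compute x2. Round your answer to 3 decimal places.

g(0.34) = -0.02263, g(0.24) = 0.26823
x2 = 0.24000 − 0.26823·(0.24000 − 0.34000) / (0.26823 − (-0.02263)) = 0.24000 − (-0.02682)/(0.29086) = 0.33222

0.332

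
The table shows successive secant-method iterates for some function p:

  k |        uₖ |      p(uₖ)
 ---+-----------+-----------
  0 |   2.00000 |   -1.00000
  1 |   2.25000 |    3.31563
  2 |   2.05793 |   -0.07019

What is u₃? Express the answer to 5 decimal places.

u₃ = 2.05793 − (-0.07019)·(2.05793 − 2.25000) / (-0.07019 − 3.31563)
   = 2.05793 − (0.0134814)/(-3.3858200) = 2.0619117

2.06191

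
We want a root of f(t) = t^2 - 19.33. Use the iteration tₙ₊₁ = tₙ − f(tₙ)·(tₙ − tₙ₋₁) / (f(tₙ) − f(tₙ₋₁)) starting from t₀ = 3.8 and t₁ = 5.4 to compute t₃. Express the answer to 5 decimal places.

4.38988

f(3.8) = -4.8900000, f(5.4) = 9.8300000
t₂ = 5.4000000 − 9.8300000·(5.4000000 − 3.8000000) / (9.8300000 − (-4.8900000)) = 5.4000000 − (15.7280000)/(14.7200000) = 4.3315217
f(4.3315217) = -0.5679194
t₃ = 4.3315217 − (-0.5679194)·(4.3315217 − 5.4000000) / (-0.5679194 − 9.8300000) = 4.3315217 − (0.6068096)/(-10.3979194) = 4.3898805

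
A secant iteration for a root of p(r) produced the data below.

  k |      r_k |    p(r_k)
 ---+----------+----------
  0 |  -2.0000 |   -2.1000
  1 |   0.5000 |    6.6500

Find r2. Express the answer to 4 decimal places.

r2 = 0.5000 − 6.6500·(0.5000 − (-2.0000)) / (6.6500 − (-2.1000))
   = 0.5000 − (16.625000)/(8.750000) = -1.400000

-1.4000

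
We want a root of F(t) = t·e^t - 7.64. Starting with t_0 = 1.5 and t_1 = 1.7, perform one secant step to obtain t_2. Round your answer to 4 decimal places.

F(1.5) = -0.917466, F(1.7) = 1.665711
t_2 = 1.700000 − 1.665711·(1.700000 − 1.500000) / (1.665711 − (-0.917466)) = 1.700000 − (0.333142)/(2.583177) = 1.571034

1.5710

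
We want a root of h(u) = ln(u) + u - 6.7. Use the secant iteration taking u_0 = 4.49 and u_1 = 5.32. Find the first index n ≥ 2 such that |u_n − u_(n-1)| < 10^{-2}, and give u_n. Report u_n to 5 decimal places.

h(4.49) = -0.7081473, h(5.32) = 0.2914733
u_2 = 5.3200000 − 0.2914733·(0.8300000)/(0.9996206) = 5.0779853;  |Δ| = 0.2420147
h(5.0779853) = 0.0028999
u_3 = 5.0779853 − 0.0028999·(-0.2420147)/(-0.2885734) = 5.0755533;  |Δ| = 0.0024321
|u_3 − u_2| = 0.0024321 < 10^{-2}

n = 3, u_n = 5.07555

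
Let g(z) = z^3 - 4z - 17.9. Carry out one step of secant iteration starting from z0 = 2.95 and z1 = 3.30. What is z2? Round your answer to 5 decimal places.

3.10902

g(2.95) = -4.0276250, g(3.30) = 4.8370000
z2 = 3.3000000 − 4.8370000·(3.3000000 − 2.9500000) / (4.8370000 − (-4.0276250)) = 3.3000000 − (1.6929500)/(8.8646250) = 3.1090218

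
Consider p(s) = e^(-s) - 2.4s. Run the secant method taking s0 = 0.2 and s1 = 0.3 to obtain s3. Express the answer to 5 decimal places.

p(0.2) = 0.3387308, p(0.3) = 0.0208182
s2 = 0.3000000 − 0.0208182·(0.3000000 − 0.2000000) / (0.0208182 − 0.3387308) = 0.3000000 − (0.0020818)/(-0.3179125) = 0.3065484
p(0.3065484) = 0.0002667
s3 = 0.3065484 − 0.0002667·(0.3065484 − 0.3000000) / (0.0002667 − 0.0208182) = 0.3065484 − (0.0000017)/(-0.0205515) = 0.3066334

0.30663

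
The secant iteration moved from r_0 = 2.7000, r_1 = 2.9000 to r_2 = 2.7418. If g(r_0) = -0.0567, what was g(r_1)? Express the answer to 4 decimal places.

The secant line through (2.7000, -0.0567) and (2.9000, g(r_1)) crosses zero at r_2 = 2.7418.
So (2.7000, -0.0567), (2.9000, g(r_1)), (2.7418, 0) are collinear:
g(r_1) = -0.0567 · (2.9000 − 2.7418) / (2.7000 − 2.7418) = -0.0567 · (0.158200)/(-0.041800) = 0.214592

0.2146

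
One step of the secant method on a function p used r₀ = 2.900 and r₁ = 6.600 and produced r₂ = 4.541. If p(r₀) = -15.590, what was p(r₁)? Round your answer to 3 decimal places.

The secant line through (2.900, -15.590) and (6.600, p(r₁)) crosses zero at r₂ = 4.541.
So (2.900, -15.590), (6.600, p(r₁)), (4.541, 0) are collinear:
p(r₁) = -15.590 · (6.600 − 4.541) / (2.900 − 4.541) = -15.590 · (2.05900)/(-1.64100) = 19.56113

19.561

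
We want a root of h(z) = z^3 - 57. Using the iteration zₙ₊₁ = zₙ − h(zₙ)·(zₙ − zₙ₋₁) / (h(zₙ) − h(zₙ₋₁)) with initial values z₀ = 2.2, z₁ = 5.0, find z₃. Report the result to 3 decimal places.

h(2.2) = -46.35200, h(5.0) = 68.00000
z₂ = 5.00000 − 68.00000·(5.00000 − 2.20000) / (68.00000 − (-46.35200)) = 5.00000 − (190.40000)/(114.35200) = 3.33497
h(3.33497) = -19.90852
z₃ = 3.33497 − (-19.90852)·(3.33497 − 5.00000) / (-19.90852 − 68.00000) = 3.33497 − (33.14837)/(-87.90852) = 3.71204

3.712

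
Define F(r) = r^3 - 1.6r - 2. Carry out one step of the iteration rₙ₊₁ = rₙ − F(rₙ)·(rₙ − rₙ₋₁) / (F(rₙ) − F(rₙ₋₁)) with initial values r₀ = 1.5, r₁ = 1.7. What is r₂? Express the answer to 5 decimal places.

1.66831

F(1.5) = -1.0250000, F(1.7) = 0.1930000
r₂ = 1.7000000 − 0.1930000·(1.7000000 − 1.5000000) / (0.1930000 − (-1.0250000)) = 1.7000000 − (0.0386000)/(1.2180000) = 1.6683087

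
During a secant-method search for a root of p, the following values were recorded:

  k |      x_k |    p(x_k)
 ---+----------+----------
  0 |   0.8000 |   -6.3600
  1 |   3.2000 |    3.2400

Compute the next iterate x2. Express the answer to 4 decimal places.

x2 = 3.2000 − 3.2400·(3.2000 − 0.8000) / (3.2400 − (-6.3600))
   = 3.2000 − (7.776000)/(9.600000) = 2.390000

2.3900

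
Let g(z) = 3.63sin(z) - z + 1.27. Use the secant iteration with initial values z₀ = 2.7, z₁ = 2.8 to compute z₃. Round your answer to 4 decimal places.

g(2.7) = 0.121389, g(2.8) = -0.313993
z₂ = 2.800000 − (-0.313993)·(2.800000 − 2.700000) / (-0.313993 − 0.121389) = 2.800000 − (-0.031399)/(-0.435382) = 2.727881
g(2.727881) = 0.001417
z₃ = 2.727881 − 0.001417·(2.727881 − 2.800000) / (0.001417 − (-0.313993)) = 2.727881 − (-0.000102)/(0.315410) = 2.728205

2.7282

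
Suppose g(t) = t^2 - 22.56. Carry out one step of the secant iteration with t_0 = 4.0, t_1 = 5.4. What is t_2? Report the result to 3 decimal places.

4.698

g(4.0) = -6.56000, g(5.4) = 6.60000
t_2 = 5.40000 − 6.60000·(5.40000 − 4.00000) / (6.60000 − (-6.56000)) = 5.40000 − (9.24000)/(13.16000) = 4.69787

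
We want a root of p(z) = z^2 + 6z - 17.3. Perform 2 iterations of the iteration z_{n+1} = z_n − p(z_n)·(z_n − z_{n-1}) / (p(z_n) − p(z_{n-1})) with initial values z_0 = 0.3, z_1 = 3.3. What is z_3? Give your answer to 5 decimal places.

p(0.3) = -15.4100000, p(3.3) = 13.3900000
z_2 = 3.3000000 − 13.3900000·(3.3000000 − 0.3000000) / (13.3900000 − (-15.4100000)) = 3.3000000 − (40.1700000)/(28.8000000) = 1.9052083
p(1.9052083) = -2.2389312
z_3 = 1.9052083 − (-2.2389312)·(1.9052083 − 3.3000000) / (-2.2389312 − 13.3900000) = 1.9052083 − (3.1228426)/(-15.6289312) = 2.1050200

2.10502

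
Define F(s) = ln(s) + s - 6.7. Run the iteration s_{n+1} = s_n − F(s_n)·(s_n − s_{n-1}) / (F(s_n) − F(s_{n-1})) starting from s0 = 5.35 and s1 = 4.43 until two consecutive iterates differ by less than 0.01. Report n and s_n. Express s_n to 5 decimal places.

n = 3, s_n = 5.07560

F(5.35) = 0.3270966, F(4.43) = -0.7816004
s2 = 4.4300000 − (-0.7816004)·(-0.9200000)/(-1.1086970) = 5.0785743;  |Δ| = 0.6485743
F(5.0785743) = 0.0036049
s3 = 5.0785743 − 0.0036049·(0.6485743)/(0.7852053) = 5.0755967;  |Δ| = 0.0029776
|s3 − s2| = 0.0029776 < 0.01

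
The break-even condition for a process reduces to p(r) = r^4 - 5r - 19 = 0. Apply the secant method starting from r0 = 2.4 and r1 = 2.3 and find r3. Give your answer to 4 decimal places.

p(2.4) = 2.177600, p(2.3) = -2.515900
r2 = 2.300000 − (-2.515900)·(2.300000 − 2.400000) / (-2.515900 − 2.177600) = 2.300000 − (0.251590)/(-4.693500) = 2.353604
p(2.353604) = -0.082498
r3 = 2.353604 − (-0.082498)·(2.353604 − 2.300000) / (-0.082498 − (-2.515900)) = 2.353604 − (-0.004422)/(2.433402) = 2.355421

2.3554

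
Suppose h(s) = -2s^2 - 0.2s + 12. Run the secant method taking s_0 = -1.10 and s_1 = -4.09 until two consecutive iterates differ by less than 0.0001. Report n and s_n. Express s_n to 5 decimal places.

n = 7, s_n = -2.50000

h(-1.10) = 9.8000000, h(-4.09) = -20.6382000
s_2 = -4.0900000 − (-20.6382000)·(-2.9900000)/(-30.4382000) = -2.0626719;  |Δ| = 2.0273281
h(-2.0626719) = 3.9033036
s_3 = -2.0626719 − 3.9033036·(2.0273281)/(24.5415036) = -2.3851166;  |Δ| = 0.3224447
h(-2.3851166) = 1.0994611
s_4 = -2.3851166 − 1.0994611·(-0.3224447)/(-2.8038425) = -2.5115557;  |Δ| = 0.1264391
h(-2.5115557) = -0.1135129
s_5 = -2.5115557 − (-0.1135129)·(-0.1264391)/(-1.2129741) = -2.4997232;  |Δ| = 0.0118325
h(-2.4997232) = 0.0027122
s_6 = -2.4997232 − 0.0027122·(0.0118325)/(0.1162251) = -2.4999993;  |Δ| = 0.0002761
h(-2.4999993) = 0.0000064
s_7 = -2.4999993 − 0.0000064·(-0.0002761)/(-0.0027058) = -2.5000000;  |Δ| = 0.0000007
|s_7 − s_6| = 0.0000007 < 0.0001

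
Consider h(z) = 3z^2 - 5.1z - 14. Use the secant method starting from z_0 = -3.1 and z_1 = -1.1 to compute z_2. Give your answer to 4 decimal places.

-1.3689

h(-3.1) = 30.640000, h(-1.1) = -4.760000
z_2 = -1.100000 − (-4.760000)·(-1.100000 − (-3.100000)) / (-4.760000 − 30.640000) = -1.100000 − (-9.520000)/(-35.400000) = -1.368927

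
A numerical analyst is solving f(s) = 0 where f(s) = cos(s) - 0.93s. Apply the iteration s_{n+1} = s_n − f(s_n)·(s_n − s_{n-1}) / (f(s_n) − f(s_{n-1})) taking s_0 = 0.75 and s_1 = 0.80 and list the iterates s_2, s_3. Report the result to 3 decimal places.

f(0.75) = 0.03419, f(0.80) = -0.04729
s_2 = 0.80000 − (-0.04729)·(0.80000 − 0.75000) / (-0.04729 − 0.03419) = 0.80000 − (-0.00236)/(-0.08148) = 0.77098
f(0.77098) = 0.00022
s_3 = 0.77098 − 0.00022·(0.77098 − 0.80000) / (0.00022 − (-0.04729)) = 0.77098 − (-0.00001)/(0.04751) = 0.77111

0.771, 0.771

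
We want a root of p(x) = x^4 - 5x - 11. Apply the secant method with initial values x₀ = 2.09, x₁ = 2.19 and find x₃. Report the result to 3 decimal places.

p(2.09) = -2.36970, p(2.19) = 1.05258
x₂ = 2.19000 − 1.05258·(2.19000 − 2.09000) / (1.05258 − (-2.36970)) = 2.19000 − (0.10526)/(3.42228) = 2.15924
p(2.15924) = -0.05888
x₃ = 2.15924 − (-0.05888)·(2.15924 − 2.19000) / (-0.05888 − 1.05258) = 2.15924 − (0.00181)/(-1.11145) = 2.16087

2.161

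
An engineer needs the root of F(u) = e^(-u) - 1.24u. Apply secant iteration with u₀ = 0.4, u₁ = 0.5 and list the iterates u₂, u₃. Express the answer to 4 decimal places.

0.4928, 0.4927

F(0.4) = 0.174320, F(0.5) = -0.013469
u₂ = 0.500000 − (-0.013469)·(0.500000 − 0.400000) / (-0.013469 − 0.174320) = 0.500000 − (-0.001347)/(-0.187789) = 0.492827
F(0.492827) = -0.000209
u₃ = 0.492827 − (-0.000209)·(0.492827 − 0.500000) / (-0.000209 − (-0.013469)) = 0.492827 − (0.000002)/(0.013260) = 0.492714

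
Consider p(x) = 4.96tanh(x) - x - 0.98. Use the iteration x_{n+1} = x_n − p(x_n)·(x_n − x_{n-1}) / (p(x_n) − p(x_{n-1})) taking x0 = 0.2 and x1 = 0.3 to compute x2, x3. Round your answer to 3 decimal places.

p(0.2) = -0.20102, p(0.3) = 0.16491
x2 = 0.30000 − 0.16491·(0.30000 − 0.20000) / (0.16491 − (-0.20102)) = 0.30000 − (0.01649)/(0.36593) = 0.25493
p(0.25493) = 0.00284
x3 = 0.25493 − 0.00284·(0.25493 − 0.30000) / (0.00284 − 0.16491) = 0.25493 − (-0.00013)/(-0.16207) = 0.25414

0.255, 0.254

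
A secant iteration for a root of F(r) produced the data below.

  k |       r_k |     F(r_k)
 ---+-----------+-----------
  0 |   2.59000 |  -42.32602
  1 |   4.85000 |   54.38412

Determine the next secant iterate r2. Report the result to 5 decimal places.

r2 = 4.85000 − 54.38412·(4.85000 − 2.59000) / (54.38412 − (-42.32602))
   = 4.85000 − (122.9081112)/(96.7101400) = 3.5791083

3.57911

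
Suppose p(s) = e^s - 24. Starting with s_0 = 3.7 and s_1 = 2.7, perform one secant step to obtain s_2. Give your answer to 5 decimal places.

3.05671

p(3.7) = 16.4473044, p(2.7) = -9.1202683
s_2 = 2.7000000 − (-9.1202683)·(2.7000000 − 3.7000000) / (-9.1202683 − 16.4473044) = 2.7000000 − (9.1202683)/(-25.5675726) = 3.0567123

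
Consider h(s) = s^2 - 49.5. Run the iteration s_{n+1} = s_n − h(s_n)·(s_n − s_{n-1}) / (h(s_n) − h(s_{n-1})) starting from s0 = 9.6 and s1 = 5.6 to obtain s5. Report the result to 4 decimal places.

7.0356

h(9.6) = 42.660000, h(5.6) = -18.140000
s2 = 5.600000 − (-18.140000)·(5.600000 − 9.600000) / (-18.140000 − 42.660000) = 5.600000 − (72.560000)/(-60.800000) = 6.793421
h(6.793421) = -3.349430
s3 = 6.793421 − (-3.349430)·(6.793421 − 5.600000) / (-3.349430 − (-18.140000)) = 6.793421 − (-3.997281)/(14.790570) = 7.063680
h(7.063680) = 0.395572
s4 = 7.063680 − 0.395572·(7.063680 − 6.793421) / (0.395572 − (-3.349430)) = 7.063680 − (0.106907)/(3.745003) = 7.035133
h(7.035133) = -0.006900
s5 = 7.035133 − (-0.006900)·(7.035133 − 7.063680) / (-0.006900 − 0.395572) = 7.035133 − (0.000197)/(-0.402472) = 7.035623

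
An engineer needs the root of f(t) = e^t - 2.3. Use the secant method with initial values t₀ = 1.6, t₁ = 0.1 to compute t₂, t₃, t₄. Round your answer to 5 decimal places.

f(1.6) = 2.6530324, f(0.1) = -1.1948291
t₂ = 0.1000000 − (-1.1948291)·(0.1000000 − 1.6000000) / (-1.1948291 − 2.6530324) = 0.1000000 − (1.7922436)/(-3.8478615) = 0.5657765
f(0.5657765) = -0.5391854
t₃ = 0.5657765 − (-0.5391854)·(0.5657765 − 0.1000000) / (-0.5391854 − (-1.1948291)) = 0.5657765 − (-0.2511399)/(0.6556437) = 0.9488198
f(0.9488198) = 0.2826599
t₄ = 0.9488198 − 0.2826599·(0.9488198 − 0.5657765) / (0.2826599 − (-0.5391854)) = 0.9488198 − (0.1082710)/(0.8218453) = 0.8170785

0.56578, 0.94882, 0.81708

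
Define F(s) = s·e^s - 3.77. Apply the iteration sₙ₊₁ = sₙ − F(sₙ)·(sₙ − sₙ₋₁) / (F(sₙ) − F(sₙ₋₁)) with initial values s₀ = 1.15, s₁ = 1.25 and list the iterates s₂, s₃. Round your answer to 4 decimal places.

1.1689, 1.1700

F(1.15) = -0.138078, F(1.25) = 0.592929
s₂ = 1.250000 − 0.592929·(1.250000 − 1.150000) / (0.592929 − (-0.138078)) = 1.250000 − (0.059293)/(0.731007) = 1.168889
F(1.168889) = -0.008032
s₃ = 1.168889 − (-0.008032)·(1.168889 − 1.250000) / (-0.008032 − 0.592929) = 1.168889 − (0.000651)/(-0.600960) = 1.169973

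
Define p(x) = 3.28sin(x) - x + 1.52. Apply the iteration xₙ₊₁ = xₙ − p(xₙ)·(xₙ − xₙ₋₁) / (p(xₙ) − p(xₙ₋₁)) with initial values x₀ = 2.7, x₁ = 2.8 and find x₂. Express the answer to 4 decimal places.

p(2.7) = 0.221806, p(2.8) = -0.181239
x₂ = 2.800000 − (-0.181239)·(2.800000 − 2.700000) / (-0.181239 − 0.221806) = 2.800000 − (-0.018124)/(-0.403045) = 2.755033

2.7550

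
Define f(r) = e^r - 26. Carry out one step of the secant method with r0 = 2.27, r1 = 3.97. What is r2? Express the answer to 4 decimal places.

2.9107

f(2.27) = -16.320599, f(3.97) = 26.984531
r2 = 3.970000 − 26.984531·(3.970000 − 2.270000) / (26.984531 − (-16.320599)) = 3.970000 − (45.873702)/(43.305130) = 2.910687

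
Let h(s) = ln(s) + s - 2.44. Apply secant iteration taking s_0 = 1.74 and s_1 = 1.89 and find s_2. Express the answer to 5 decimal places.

h(1.74) = -0.1461149, h(1.89) = 0.0865768
s_2 = 1.8900000 − 0.0865768·(1.8900000 − 1.7400000) / (0.0865768 − (-0.1461149)) = 1.8900000 − (0.0129865)/(0.2326917) = 1.8341900

1.83419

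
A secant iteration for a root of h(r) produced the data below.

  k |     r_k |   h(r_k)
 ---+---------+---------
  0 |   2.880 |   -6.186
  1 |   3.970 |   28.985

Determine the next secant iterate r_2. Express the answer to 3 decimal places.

3.072

r_2 = 3.970 − 28.985·(3.970 − 2.880) / (28.985 − (-6.186))
   = 3.970 − (31.59365)/(35.17100) = 3.07171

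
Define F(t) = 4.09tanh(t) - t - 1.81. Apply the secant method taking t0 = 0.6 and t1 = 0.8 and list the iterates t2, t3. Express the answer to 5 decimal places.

F(0.6) = -0.2134673, F(0.8) = 0.1059104
t2 = 0.8000000 − 0.1059104·(0.8000000 − 0.6000000) / (0.1059104 − (-0.2134673)) = 0.8000000 − (0.0211821)/(0.3193777) = 0.7336770
F(0.7336770) = 0.0138399
t3 = 0.7336770 − 0.0138399·(0.7336770 − 0.8000000) / (0.0138399 − 0.1059104) = 0.7336770 − (-0.0009179)/(-0.0920705) = 0.7237074

0.73368, 0.72371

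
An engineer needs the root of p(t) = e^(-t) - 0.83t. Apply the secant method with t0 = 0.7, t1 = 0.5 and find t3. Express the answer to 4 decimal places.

p(0.7) = -0.084415, p(0.5) = 0.191531
t2 = 0.500000 − 0.191531·(0.500000 − 0.700000) / (0.191531 − (-0.084415)) = 0.500000 − (-0.038306)/(0.275945) = 0.638818
p(0.638818) = -0.002303
t3 = 0.638818 − (-0.002303)·(0.638818 − 0.500000) / (-0.002303 − 0.191531) = 0.638818 − (-0.000320)/(-0.193833) = 0.637169

0.6372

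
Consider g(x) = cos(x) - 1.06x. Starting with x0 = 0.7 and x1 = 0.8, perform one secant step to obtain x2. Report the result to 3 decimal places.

0.713

g(0.7) = 0.02284, g(0.8) = -0.15129
x2 = 0.80000 − (-0.15129)·(0.80000 − 0.70000) / (-0.15129 − 0.02284) = 0.80000 − (-0.01513)/(-0.17414) = 0.71312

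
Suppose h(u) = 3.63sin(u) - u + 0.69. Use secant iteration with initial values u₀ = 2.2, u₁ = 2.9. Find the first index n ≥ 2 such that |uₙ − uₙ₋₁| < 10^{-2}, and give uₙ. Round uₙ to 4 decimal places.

h(2.2) = 1.424842, h(2.9) = -1.341525
u₂ = 2.900000 − (-1.341525)·(0.700000)/(-2.766367) = 2.560541;  |Δ| = 0.339459
h(2.560541) = 0.121977
u₃ = 2.560541 − 0.121977·(-0.339459)/(1.463502) = 2.588834;  |Δ| = 0.028293
h(2.588834) = 0.007051
u₄ = 2.588834 − 0.007051·(0.028293)/(-0.114926) = 2.590570;  |Δ| = 0.001736
|u₄ − u₃| = 0.001736 < 10^{-2}

n = 4, uₙ = 2.5906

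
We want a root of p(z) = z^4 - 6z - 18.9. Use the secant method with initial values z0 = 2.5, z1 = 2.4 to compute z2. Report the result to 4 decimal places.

2.4023

p(2.5) = 5.162500, p(2.4) = -0.122400
z2 = 2.400000 − (-0.122400)·(2.400000 − 2.500000) / (-0.122400 − 5.162500) = 2.400000 − (0.012240)/(-5.284900) = 2.402316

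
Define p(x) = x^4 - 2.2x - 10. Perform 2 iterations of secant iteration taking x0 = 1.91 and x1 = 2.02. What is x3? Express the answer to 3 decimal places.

1.944

p(1.91) = -0.89337, p(2.02) = 2.20566
x2 = 2.02000 − 2.20566·(2.02000 − 1.91000) / (2.20566 − (-0.89337)) = 2.02000 − (0.24262)/(3.09903) = 1.94171
p(1.94171) = -0.05707
x3 = 1.94171 − (-0.05707)·(1.94171 − 2.02000) / (-0.05707 − 2.20566) = 1.94171 − (0.00447)/(-2.26273) = 1.94368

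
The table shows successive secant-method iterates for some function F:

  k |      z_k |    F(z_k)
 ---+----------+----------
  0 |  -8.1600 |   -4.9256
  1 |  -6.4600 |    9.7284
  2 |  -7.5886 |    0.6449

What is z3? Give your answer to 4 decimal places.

-7.6687

z3 = -7.5886 − 0.6449·(-7.5886 − (-6.4600)) / (0.6449 − 9.7284)
   = -7.5886 − (-0.727834)/(-9.083500) = -7.668727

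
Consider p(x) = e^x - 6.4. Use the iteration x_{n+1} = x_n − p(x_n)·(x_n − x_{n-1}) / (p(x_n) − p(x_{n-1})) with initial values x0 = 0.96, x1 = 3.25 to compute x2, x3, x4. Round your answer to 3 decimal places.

1.334, 1.561, 1.945

p(0.96) = -3.78830, p(3.25) = 19.39034
x2 = 3.25000 − 19.39034·(3.25000 − 0.96000) / (19.39034 − (-3.78830)) = 3.25000 − (44.40388)/(23.17864) = 1.33428
p(1.33428) = -2.60275
x3 = 1.33428 − (-2.60275)·(1.33428 − 3.25000) / (-2.60275 − 19.39034) = 1.33428 − (4.98616)/(-21.99309) = 1.56099
p(1.56099) = -1.63646
x4 = 1.56099 − (-1.63646)·(1.56099 − 1.33428) / (-1.63646 − (-2.60275)) = 1.56099 − (-0.37101)/(0.96629) = 1.94494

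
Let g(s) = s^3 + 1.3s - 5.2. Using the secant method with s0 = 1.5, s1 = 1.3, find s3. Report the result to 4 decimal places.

g(1.5) = 0.125000, g(1.3) = -1.313000
s2 = 1.300000 − (-1.313000)·(1.300000 − 1.500000) / (-1.313000 − 0.125000) = 1.300000 − (0.262600)/(-1.438000) = 1.482615
g(1.482615) = -0.013596
s3 = 1.482615 − (-0.013596)·(1.482615 − 1.300000) / (-0.013596 − (-1.313000)) = 1.482615 − (-0.002483)/(1.299404) = 1.484526

1.4845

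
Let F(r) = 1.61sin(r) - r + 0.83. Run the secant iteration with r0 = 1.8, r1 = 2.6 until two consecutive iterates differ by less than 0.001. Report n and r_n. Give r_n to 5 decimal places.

n = 5, r_n = 2.16449

F(1.8) = 0.5978947, F(2.6) = -0.9400428
r2 = 2.6000000 − (-0.9400428)·(0.8000000)/(-1.5379375) = 2.1110112;  |Δ| = 0.4889888
F(2.1110112) = 0.0997219
r3 = 2.1110112 − 0.0997219·(-0.4889888)/(1.0397647) = 2.1579092;  |Δ| = 0.0468980
F(2.1579092) = 0.0124858
r4 = 2.1579092 − 0.0124858·(0.0468980)/(-0.0872361) = 2.1646216;  |Δ| = 0.0067124
F(2.1646216) = -0.0002433
r5 = 2.1646216 − (-0.0002433)·(0.0067124)/(-0.0127291) = 2.1644933;  |Δ| = 0.0001283
|r5 − r4| = 0.0001283 < 0.001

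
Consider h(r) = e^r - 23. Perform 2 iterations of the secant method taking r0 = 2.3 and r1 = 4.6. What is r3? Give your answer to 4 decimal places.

h(2.3) = -13.025818, h(4.6) = 76.484316
r2 = 4.600000 − 76.484316·(4.600000 − 2.300000) / (76.484316 − (-13.025818)) = 4.600000 − (175.913926)/(89.510133) = 2.634704
h(2.634704) = -9.060817
r3 = 2.634704 − (-9.060817)·(2.634704 − 4.600000) / (-9.060817 − 76.484316) = 2.634704 − (17.807190)/(-85.545133) = 2.842865

2.8429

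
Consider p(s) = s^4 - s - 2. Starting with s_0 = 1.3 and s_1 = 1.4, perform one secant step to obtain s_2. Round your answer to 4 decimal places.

p(1.3) = -0.443900, p(1.4) = 0.441600
s_2 = 1.400000 − 0.441600·(1.400000 − 1.300000) / (0.441600 − (-0.443900)) = 1.400000 − (0.044160)/(0.885500) = 1.350130

1.3501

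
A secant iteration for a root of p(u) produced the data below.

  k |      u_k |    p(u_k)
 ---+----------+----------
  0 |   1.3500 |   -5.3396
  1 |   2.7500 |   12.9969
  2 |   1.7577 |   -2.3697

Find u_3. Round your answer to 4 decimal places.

u_3 = 1.7577 − (-2.3697)·(1.7577 − 2.7500) / (-2.3697 − 12.9969)
   = 1.7577 − (2.351453)/(-15.366600) = 1.910724

1.9107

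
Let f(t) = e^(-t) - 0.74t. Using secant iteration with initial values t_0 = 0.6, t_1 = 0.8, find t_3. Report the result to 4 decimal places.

0.6827

f(0.6) = 0.104812, f(0.8) = -0.142671
t_2 = 0.800000 − (-0.142671)·(0.800000 − 0.600000) / (-0.142671 − 0.104812) = 0.800000 − (-0.028534)/(-0.247483) = 0.684702
f(0.684702) = -0.002439
t_3 = 0.684702 − (-0.002439)·(0.684702 − 0.800000) / (-0.002439 − (-0.142671)) = 0.684702 − (0.000281)/(0.140232) = 0.682697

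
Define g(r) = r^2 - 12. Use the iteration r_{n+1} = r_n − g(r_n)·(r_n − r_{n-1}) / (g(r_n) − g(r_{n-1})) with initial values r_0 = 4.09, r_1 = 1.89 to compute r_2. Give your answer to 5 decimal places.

g(4.09) = 4.7281000, g(1.89) = -8.4279000
r_2 = 1.8900000 − (-8.4279000)·(1.8900000 − 4.0900000) / (-8.4279000 − 4.7281000) = 1.8900000 − (18.5413800)/(-13.1560000) = 3.2993478

3.29935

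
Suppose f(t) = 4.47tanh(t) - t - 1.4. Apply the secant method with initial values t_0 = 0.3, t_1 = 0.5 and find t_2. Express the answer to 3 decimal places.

f(0.3) = -0.39783, f(0.5) = 0.16566
t_2 = 0.50000 − 0.16566·(0.50000 − 0.30000) / (0.16566 − (-0.39783)) = 0.50000 − (0.03313)/(0.56350) = 0.44120

0.441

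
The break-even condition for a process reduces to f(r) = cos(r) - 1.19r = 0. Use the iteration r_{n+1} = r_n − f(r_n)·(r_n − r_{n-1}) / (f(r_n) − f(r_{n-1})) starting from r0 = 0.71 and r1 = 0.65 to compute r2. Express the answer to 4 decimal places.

0.6624

f(0.71) = -0.086538, f(0.65) = 0.022584
r2 = 0.650000 − 0.022584·(0.650000 − 0.710000) / (0.022584 − (-0.086538)) = 0.650000 − (-0.001355)/(0.109122) = 0.662418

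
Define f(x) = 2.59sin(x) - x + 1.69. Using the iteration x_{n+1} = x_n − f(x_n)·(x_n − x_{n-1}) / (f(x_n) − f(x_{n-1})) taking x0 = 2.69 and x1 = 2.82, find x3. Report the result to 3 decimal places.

f(2.69) = 0.13027, f(2.82) = -0.31136
x2 = 2.82000 − (-0.31136)·(2.82000 − 2.69000) / (-0.31136 − 0.13027) = 2.82000 − (-0.04048)/(-0.44163) = 2.72835
f(2.72835) = 0.00175
x3 = 2.72835 − 0.00175·(2.72835 − 2.82000) / (0.00175 − (-0.31136)) = 2.72835 − (-0.00016)/(0.31311) = 2.72886

2.729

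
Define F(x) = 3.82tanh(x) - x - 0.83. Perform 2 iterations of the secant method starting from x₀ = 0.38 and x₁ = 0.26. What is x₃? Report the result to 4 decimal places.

F(0.38) = 0.175543, F(0.26) = -0.118591
x₂ = 0.260000 − (-0.118591)·(0.260000 − 0.380000) / (-0.118591 − 0.175543) = 0.260000 − (0.014231)/(-0.294134) = 0.308383
F(0.308383) = 0.003663
x₃ = 0.308383 − 0.003663·(0.308383 − 0.260000) / (0.003663 − (-0.118591)) = 0.308383 − (0.000177)/(0.122254) = 0.306933

0.3069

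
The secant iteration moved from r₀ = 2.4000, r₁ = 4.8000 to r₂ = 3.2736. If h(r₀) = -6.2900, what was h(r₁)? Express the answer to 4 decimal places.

10.9902

The secant line through (2.4000, -6.2900) and (4.8000, h(r₁)) crosses zero at r₂ = 3.2736.
So (2.4000, -6.2900), (4.8000, h(r₁)), (3.2736, 0) are collinear:
h(r₁) = -6.2900 · (4.8000 − 3.2736) / (2.4000 − 3.2736) = -6.2900 · (1.526400)/(-0.873600) = 10.990220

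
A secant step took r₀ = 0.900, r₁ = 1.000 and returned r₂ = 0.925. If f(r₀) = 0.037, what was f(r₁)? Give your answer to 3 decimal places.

-0.111

The secant line through (0.900, 0.037) and (1.000, f(r₁)) crosses zero at r₂ = 0.925.
So (0.900, 0.037), (1.000, f(r₁)), (0.925, 0) are collinear:
f(r₁) = 0.037 · (1.000 − 0.925) / (0.900 − 0.925) = 0.037 · (0.07500)/(-0.02500) = -0.11100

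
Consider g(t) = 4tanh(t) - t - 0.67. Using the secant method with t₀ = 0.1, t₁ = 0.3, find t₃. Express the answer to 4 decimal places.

0.2285

g(0.1) = -0.371328, g(0.3) = 0.195250
t₂ = 0.300000 − 0.195250·(0.300000 − 0.100000) / (0.195250 − (-0.371328)) = 0.300000 − (0.039050)/(0.566578) = 0.231077
g(0.231077) = 0.007124
t₃ = 0.231077 − 0.007124·(0.231077 − 0.300000) / (0.007124 − 0.195250) = 0.231077 − (-0.000491)/(-0.188126) = 0.228467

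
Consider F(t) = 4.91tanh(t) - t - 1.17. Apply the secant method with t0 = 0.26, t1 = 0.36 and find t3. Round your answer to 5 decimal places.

F(0.26) = -0.1814089, F(0.36) = 0.1650009
t2 = 0.3600000 − 0.1650009·(0.3600000 − 0.2600000) / (0.1650009 − (-0.1814089)) = 0.3600000 − (0.0165001)/(0.3464098) = 0.3123683
F(0.3123683) = 0.0033490
t3 = 0.3123683 − 0.0033490·(0.3123683 − 0.3600000) / (0.0033490 − 0.1650009) = 0.3123683 − (-0.0001595)/(-0.1616519) = 0.3113815

0.31138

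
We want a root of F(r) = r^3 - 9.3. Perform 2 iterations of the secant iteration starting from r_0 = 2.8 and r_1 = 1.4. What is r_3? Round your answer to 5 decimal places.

F(2.8) = 12.6520000, F(1.4) = -6.5560000
r_2 = 1.4000000 − (-6.5560000)·(1.4000000 − 2.8000000) / (-6.5560000 − 12.6520000) = 1.4000000 − (9.1784000)/(-19.2080000) = 1.8778426
F(1.8778426) = -2.6781775
r_3 = 1.8778426 − (-2.6781775)·(1.8778426 − 1.4000000) / (-2.6781775 − (-6.5560000)) = 1.8778426 − (-1.2797472)/(3.8778225) = 2.2078595

2.20786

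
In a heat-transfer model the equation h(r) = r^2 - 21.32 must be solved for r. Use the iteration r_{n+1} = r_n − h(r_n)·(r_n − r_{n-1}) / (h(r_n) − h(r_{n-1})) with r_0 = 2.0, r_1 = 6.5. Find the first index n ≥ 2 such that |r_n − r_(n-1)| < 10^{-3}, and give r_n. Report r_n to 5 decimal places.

n = 6, r_n = 4.61736

h(2.0) = -17.3200000, h(6.5) = 20.9300000
r_2 = 6.5000000 − 20.9300000·(4.5000000)/(38.2500000) = 4.0376471;  |Δ| = 2.4623529
h(4.0376471) = -5.0174062
r_3 = 4.0376471 − (-5.0174062)·(-2.4623529)/(-25.9474062) = 4.5137881;  |Δ| = 0.4761410
h(4.5137881) = -0.9457170
r_4 = 4.5137881 − (-0.9457170)·(0.4761410)/(4.0716892) = 4.6243797;  |Δ| = 0.1105916
h(4.6243797) = 0.0648877
r_5 = 4.6243797 − 0.0648877·(0.1105916)/(1.0106047) = 4.6172790;  |Δ| = 0.0071007
h(4.6172790) = -0.0007349
r_6 = 4.6172790 − (-0.0007349)·(-0.0071007)/(-0.0656226) = 4.6173585;  |Δ| = 0.0000795
|r_6 − r_5| = 0.0000795 < 10^{-3}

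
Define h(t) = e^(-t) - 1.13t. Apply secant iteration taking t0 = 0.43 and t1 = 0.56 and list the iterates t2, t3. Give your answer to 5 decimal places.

h(0.43) = 0.1646091, h(0.56) = -0.0615909
t2 = 0.5600000 − (-0.0615909)·(0.5600000 − 0.4300000) / (-0.0615909 − 0.1646091) = 0.5600000 − (-0.0080068)/(-0.2262000) = 0.5246029
h(0.5246029) = -0.0010110
t3 = 0.5246029 − (-0.0010110)·(0.5246029 − 0.5600000) / (-0.0010110 − (-0.0615909)) = 0.5246029 − (0.0000358)/(0.0605800) = 0.5240122

0.52460, 0.52401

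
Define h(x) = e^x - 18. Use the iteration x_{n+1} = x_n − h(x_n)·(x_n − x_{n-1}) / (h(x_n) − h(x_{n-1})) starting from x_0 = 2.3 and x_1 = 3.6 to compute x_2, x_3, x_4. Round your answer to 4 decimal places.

2.6919, 2.8266, 2.8970

h(2.3) = -8.025818, h(3.6) = 18.598234
x_2 = 3.600000 − 18.598234·(3.600000 − 2.300000) / (18.598234 − (-8.025818)) = 3.600000 − (24.177705)/(26.624052) = 2.691885
h(2.691885) = -3.240531
x_3 = 2.691885 − (-3.240531)·(2.691885 − 3.600000) / (-3.240531 − 18.598234) = 2.691885 − (2.942775)/(-21.838765) = 2.826635
h(2.826635) = -1.111466
x_4 = 2.826635 − (-1.111466)·(2.826635 − 2.691885) / (-1.111466 − (-3.240531)) = 2.826635 − (-0.149770)/(2.129065) = 2.896980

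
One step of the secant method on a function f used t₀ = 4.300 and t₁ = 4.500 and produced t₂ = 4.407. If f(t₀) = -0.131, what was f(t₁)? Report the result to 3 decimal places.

The secant line through (4.300, -0.131) and (4.500, f(t₁)) crosses zero at t₂ = 4.407.
So (4.300, -0.131), (4.500, f(t₁)), (4.407, 0) are collinear:
f(t₁) = -0.131 · (4.500 − 4.407) / (4.300 − 4.407) = -0.131 · (0.09300)/(-0.10700) = 0.11386

0.114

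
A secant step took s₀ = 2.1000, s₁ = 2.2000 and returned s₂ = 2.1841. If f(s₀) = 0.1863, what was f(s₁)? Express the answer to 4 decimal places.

The secant line through (2.1000, 0.1863) and (2.2000, f(s₁)) crosses zero at s₂ = 2.1841.
So (2.1000, 0.1863), (2.2000, f(s₁)), (2.1841, 0) are collinear:
f(s₁) = 0.1863 · (2.2000 − 2.1841) / (2.1000 − 2.1841) = 0.1863 · (0.015900)/(-0.084100) = -0.035222

-0.0352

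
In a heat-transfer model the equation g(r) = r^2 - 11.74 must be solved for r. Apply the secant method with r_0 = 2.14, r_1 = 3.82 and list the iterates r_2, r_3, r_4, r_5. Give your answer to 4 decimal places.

3.3414, 3.4217, 3.4264, 3.4264

g(2.14) = -7.160400, g(3.82) = 2.852400
r_2 = 3.820000 − 2.852400·(3.820000 − 2.140000) / (2.852400 − (-7.160400)) = 3.820000 − (4.792032)/(10.012800) = 3.341409
g(3.341409) = -0.574983
r_3 = 3.341409 − (-0.574983)·(3.341409 − 3.820000) / (-0.574983 − 2.852400) = 3.341409 − (0.275182)/(-3.427383) = 3.421699
g(3.421699) = -0.031979
r_4 = 3.421699 − (-0.031979)·(3.421699 − 3.341409) / (-0.031979 − (-0.574983)) = 3.421699 − (-0.002568)/(0.543004) = 3.426427
g(3.426427) = 0.000402
r_5 = 3.426427 − 0.000402·(3.426427 − 3.421699) / (0.000402 − (-0.031979)) = 3.426427 − (0.000002)/(0.032381) = 3.426368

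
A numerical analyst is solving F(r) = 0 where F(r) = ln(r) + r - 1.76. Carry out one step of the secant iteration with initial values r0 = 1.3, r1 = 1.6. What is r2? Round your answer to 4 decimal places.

F(1.3) = -0.197636, F(1.6) = 0.310004
r2 = 1.600000 − 0.310004·(1.600000 − 1.300000) / (0.310004 − (-0.197636)) = 1.600000 − (0.093001)/(0.507639) = 1.416797

1.4168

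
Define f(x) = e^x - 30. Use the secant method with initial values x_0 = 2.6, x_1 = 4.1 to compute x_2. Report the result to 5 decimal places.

3.12914

f(2.6) = -16.5362620, f(4.1) = 30.3402876
x_2 = 4.1000000 − 30.3402876·(4.1000000 − 2.6000000) / (30.3402876 − (-16.5362620)) = 4.1000000 − (45.5104314)/(46.8765496) = 3.1291429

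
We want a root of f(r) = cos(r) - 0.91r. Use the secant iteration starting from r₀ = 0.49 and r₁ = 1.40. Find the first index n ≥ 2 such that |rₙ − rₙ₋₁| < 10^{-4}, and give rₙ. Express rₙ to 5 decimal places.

n = 5, rₙ = 0.78069

f(0.49) = 0.4364329, f(1.40) = -1.1040329
r₂ = 1.4000000 − (-1.1040329)·(0.9100000)/(-1.5404657) = 0.7478142;  |Δ| = 0.6521858
f(0.7478142) = 0.0526662
r₃ = 0.7478142 − 0.0526662·(-0.6521858)/(1.1566990) = 0.7775091;  |Δ| = 0.0296950
f(0.7775091) = 0.0051298
r₄ = 0.7775091 − 0.0051298·(0.0296950)/(-0.0475364) = 0.7807136;  |Δ| = 0.0032045
f(0.7807136) = -0.0000379
r₅ = 0.7807136 − (-0.0000379)·(0.0032045)/(-0.0051677) = 0.7806901;  |Δ| = 0.0000235
|r₅ − r₄| = 0.0000235 < 10^{-4}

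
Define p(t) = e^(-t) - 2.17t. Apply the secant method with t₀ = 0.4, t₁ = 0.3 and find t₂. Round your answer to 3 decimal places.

0.331

p(0.4) = -0.19768, p(0.3) = 0.08982
t₂ = 0.30000 − 0.08982·(0.30000 − 0.40000) / (0.08982 − (-0.19768)) = 0.30000 − (-0.00898)/(0.28750) = 0.33124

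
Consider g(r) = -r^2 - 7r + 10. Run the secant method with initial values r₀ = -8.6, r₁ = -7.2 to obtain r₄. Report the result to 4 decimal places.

g(-8.6) = -3.760000, g(-7.2) = 8.560000
r₂ = -7.200000 − 8.560000·(-7.200000 − (-8.600000)) / (8.560000 − (-3.760000)) = -7.200000 − (11.984000)/(12.320000) = -8.172727
g(-8.172727) = 0.415620
r₃ = -8.172727 − 0.415620·(-8.172727 − (-7.200000)) / (0.415620 − 8.560000) = -8.172727 − (-0.404285)/(-8.144380) = -8.222367
g(-8.222367) = -0.050750
r₄ = -8.222367 − (-0.050750)·(-8.222367 − (-8.172727)) / (-0.050750 − 0.415620) = -8.222367 − (0.002519)/(-0.466370) = -8.216965

-8.2170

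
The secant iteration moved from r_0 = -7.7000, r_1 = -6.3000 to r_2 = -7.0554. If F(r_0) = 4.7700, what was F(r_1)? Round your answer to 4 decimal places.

-5.5899

The secant line through (-7.7000, 4.7700) and (-6.3000, F(r_1)) crosses zero at r_2 = -7.0554.
So (-7.7000, 4.7700), (-6.3000, F(r_1)), (-7.0554, 0) are collinear:
F(r_1) = 4.7700 · (-6.3000 − (-7.0554)) / (-7.7000 − (-7.0554)) = 4.7700 · (0.755400)/(-0.644600) = -5.589913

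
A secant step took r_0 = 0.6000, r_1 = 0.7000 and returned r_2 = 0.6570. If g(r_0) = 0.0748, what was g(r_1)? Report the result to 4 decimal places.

The secant line through (0.6000, 0.0748) and (0.7000, g(r_1)) crosses zero at r_2 = 0.6570.
So (0.6000, 0.0748), (0.7000, g(r_1)), (0.6570, 0) are collinear:
g(r_1) = 0.0748 · (0.7000 − 0.6570) / (0.6000 − 0.6570) = 0.0748 · (0.043000)/(-0.057000) = -0.056428

-0.0564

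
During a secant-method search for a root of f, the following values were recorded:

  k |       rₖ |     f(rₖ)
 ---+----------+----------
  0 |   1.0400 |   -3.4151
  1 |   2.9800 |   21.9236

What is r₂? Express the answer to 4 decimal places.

1.3015

r₂ = 2.9800 − 21.9236·(2.9800 − 1.0400) / (21.9236 − (-3.4151))
   = 2.9800 − (42.531784)/(25.338700) = 1.301469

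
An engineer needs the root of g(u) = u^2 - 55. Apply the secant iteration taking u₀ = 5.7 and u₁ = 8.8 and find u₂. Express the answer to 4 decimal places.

g(5.7) = -22.510000, g(8.8) = 22.440000
u₂ = 8.800000 − 22.440000·(8.800000 − 5.700000) / (22.440000 − (-22.510000)) = 8.800000 − (69.564000)/(44.950000) = 7.252414

7.2524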